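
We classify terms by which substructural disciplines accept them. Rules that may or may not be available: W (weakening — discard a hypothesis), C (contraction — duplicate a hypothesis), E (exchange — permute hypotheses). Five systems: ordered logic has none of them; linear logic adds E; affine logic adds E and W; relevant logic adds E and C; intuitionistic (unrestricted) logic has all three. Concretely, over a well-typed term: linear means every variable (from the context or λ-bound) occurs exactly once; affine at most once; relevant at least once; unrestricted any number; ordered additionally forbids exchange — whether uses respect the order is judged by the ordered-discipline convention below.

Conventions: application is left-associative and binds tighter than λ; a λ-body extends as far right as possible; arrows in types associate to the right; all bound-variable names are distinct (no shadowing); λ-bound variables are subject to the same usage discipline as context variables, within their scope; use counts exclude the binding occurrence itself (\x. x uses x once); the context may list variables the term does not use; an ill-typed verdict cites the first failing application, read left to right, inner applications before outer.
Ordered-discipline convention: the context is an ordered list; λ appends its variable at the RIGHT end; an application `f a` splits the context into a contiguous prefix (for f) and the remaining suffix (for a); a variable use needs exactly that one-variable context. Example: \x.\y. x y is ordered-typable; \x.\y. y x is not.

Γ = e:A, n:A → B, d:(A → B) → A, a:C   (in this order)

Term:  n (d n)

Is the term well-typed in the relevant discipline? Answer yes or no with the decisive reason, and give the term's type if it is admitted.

no — e, a left unused
variable uses: e: 0, n: 2, d: 1, a: 0
order of uses: n, d, n
typing: ✓ — B
all disciplines: ordered ✗, linear ✗, affine ✗, relevant ✗, unrestricted ✓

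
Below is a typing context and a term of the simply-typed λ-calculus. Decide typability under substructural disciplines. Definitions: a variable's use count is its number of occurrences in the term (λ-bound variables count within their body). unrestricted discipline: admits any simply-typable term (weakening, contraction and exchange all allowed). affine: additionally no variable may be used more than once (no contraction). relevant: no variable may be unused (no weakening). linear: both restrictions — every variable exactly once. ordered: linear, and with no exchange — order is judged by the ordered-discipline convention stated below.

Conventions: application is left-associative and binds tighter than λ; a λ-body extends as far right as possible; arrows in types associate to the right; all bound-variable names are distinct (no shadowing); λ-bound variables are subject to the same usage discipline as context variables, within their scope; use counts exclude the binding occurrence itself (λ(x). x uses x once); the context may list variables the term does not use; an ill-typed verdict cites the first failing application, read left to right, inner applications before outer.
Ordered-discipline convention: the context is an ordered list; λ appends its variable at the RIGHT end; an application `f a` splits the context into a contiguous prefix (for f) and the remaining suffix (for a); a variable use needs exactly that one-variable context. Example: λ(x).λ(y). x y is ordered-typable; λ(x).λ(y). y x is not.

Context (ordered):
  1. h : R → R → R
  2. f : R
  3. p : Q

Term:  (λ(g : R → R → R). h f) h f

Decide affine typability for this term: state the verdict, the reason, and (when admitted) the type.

no — repeated use of h ×2, f ×2
use counts: h: 2; f: 2; p: 0; g (λ-bound): 0
left-to-right use order: h, f, h, f
typing: well-typed at R
per-discipline verdicts: ordered ✗; linear ✗; affine ✗; relevant ✗; unrestricted ✓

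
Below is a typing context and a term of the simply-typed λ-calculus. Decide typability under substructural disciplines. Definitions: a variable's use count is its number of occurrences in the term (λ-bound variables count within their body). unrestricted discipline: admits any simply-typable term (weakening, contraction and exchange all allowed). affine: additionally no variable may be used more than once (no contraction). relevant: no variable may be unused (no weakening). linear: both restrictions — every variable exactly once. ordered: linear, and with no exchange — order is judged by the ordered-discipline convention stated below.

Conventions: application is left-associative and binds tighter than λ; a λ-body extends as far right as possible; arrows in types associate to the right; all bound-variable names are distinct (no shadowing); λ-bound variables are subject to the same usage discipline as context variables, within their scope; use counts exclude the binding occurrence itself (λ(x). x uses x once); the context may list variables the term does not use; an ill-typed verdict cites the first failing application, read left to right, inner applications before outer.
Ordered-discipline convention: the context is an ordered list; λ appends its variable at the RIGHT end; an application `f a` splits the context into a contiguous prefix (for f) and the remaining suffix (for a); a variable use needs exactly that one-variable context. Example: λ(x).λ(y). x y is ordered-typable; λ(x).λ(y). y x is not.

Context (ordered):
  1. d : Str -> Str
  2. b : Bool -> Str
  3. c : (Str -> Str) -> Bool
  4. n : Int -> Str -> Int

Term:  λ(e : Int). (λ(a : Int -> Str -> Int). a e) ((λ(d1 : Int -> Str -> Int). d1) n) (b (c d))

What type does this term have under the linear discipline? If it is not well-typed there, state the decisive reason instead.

term : Int -> Int
use counts: d ×1; b ×1; c ×1; n ×1; e [bound] ×1; a [bound] ×1; d1 [bound] ×1
use order (left to right): a, e, d1, n, b, c, d
typing: the term checks, with type Int -> Int
per-discipline verdicts: ordered ✗ | linear ✓ | affine ✓ | relevant ✓ | unrestricted ✓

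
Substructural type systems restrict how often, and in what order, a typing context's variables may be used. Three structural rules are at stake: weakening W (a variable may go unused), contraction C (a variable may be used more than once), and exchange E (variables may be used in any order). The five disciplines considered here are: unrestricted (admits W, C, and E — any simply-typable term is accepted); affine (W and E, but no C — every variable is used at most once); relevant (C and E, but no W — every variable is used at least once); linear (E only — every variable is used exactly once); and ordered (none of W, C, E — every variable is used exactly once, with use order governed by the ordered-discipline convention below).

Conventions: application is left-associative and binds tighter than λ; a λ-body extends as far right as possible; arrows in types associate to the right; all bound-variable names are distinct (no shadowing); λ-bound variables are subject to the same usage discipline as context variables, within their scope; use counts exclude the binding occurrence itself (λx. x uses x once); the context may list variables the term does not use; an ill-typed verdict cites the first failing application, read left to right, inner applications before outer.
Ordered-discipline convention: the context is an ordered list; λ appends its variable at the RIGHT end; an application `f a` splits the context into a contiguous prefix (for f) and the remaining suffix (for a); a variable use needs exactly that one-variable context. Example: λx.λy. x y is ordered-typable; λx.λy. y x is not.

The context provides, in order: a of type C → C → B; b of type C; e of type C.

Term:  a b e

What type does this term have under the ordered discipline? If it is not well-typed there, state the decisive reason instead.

term : B
use counts: a: 1×, b: 1×, e: 1×
left-to-right use order: a, b, e
typing: ✓ — B
summary: ordered ✓; linear ✓; affine ✓; relevant ✓; unrestricted ✓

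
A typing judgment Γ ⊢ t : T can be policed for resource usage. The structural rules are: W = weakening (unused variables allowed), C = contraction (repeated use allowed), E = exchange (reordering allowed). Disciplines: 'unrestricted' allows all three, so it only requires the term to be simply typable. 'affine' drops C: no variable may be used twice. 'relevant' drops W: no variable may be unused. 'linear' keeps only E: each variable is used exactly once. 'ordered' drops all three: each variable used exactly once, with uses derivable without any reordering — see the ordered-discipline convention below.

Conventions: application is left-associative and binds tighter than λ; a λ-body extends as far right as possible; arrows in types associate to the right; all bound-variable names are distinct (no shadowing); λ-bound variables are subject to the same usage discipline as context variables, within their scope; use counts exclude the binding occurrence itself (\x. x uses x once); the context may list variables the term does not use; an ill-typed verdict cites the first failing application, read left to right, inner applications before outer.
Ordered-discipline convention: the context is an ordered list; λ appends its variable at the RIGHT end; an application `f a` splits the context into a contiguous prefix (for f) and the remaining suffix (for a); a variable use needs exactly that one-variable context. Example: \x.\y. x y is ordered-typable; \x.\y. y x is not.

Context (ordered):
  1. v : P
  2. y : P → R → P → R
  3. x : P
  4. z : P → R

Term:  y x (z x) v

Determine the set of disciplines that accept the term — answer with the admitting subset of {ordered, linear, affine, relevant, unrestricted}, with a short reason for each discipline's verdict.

admitting disciplines: relevant, unrestricted
counts: v: 1, y: 1, x: 2, z: 1
uses in reading order: y, x, z, x, v
typing: well-typed — term : R
ordered: ✗ — x ×2 used more than once (contraction)
linear: ✗ — x ×2 used more than once (contraction)
affine: ✗ — x ×2 used more than once (contraction)
relevant: ✓ — every one of v, y, x, z appears
unrestricted: ✓ — type-checks (R) and nothing is barred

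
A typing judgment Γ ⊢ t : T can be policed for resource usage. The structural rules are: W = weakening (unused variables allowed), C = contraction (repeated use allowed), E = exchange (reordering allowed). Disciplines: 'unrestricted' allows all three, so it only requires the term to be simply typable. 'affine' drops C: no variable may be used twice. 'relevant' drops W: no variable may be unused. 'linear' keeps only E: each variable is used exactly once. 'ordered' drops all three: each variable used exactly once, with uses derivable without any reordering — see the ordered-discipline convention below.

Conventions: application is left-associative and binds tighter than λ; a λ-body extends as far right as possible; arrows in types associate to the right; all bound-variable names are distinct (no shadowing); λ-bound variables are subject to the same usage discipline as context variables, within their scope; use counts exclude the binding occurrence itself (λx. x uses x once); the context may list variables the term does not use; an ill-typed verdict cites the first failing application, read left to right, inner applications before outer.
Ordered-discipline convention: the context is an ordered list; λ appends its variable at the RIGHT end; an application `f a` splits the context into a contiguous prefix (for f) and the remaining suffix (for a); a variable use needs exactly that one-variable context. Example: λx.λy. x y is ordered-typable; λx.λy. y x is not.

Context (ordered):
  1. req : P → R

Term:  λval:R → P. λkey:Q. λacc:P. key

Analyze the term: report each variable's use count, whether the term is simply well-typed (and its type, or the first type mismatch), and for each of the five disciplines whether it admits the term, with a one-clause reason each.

counts: req ×0, val (λ-bound) ×0, key (λ-bound) ×1, acc (λ-bound) ×0
use order (left to right): key
typing: well-typed — term : (R → P) → Q → P → Q
ordered ✗ (req, val, acc left unused)
linear ✗ (req, val, acc left unused)
affine ✓ (at most one use each (req, val, key, acc))
relevant ✗ (req, val, acc left unused)
unrestricted ✓ (simply typable at (R → P) → Q → P → Q; W, C, E all held)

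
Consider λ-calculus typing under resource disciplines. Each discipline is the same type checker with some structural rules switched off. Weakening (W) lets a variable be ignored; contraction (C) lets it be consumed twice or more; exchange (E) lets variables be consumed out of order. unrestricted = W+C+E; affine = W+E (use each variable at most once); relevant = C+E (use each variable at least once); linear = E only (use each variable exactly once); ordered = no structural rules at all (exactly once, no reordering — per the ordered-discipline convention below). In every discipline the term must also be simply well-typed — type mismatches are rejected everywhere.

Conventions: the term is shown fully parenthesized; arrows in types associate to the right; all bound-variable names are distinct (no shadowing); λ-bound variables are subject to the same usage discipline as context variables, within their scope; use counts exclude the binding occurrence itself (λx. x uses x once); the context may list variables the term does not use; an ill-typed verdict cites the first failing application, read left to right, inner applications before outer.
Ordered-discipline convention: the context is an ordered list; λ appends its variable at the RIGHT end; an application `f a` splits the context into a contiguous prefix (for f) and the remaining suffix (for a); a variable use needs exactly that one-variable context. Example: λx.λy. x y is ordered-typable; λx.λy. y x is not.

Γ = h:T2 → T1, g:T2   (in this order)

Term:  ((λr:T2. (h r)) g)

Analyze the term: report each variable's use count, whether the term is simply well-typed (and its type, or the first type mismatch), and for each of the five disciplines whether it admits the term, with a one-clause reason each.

counts: h ×1; g ×1; r (λ-bound) ×1
left-to-right use order: h, r, g
typing: well-typed at T1
ordered ✓ (h, g, r once each; derivable with no W/C/E)
linear ✓ (single use per variable (h, g, r))
affine ✓ (h, g, r: no repeats, contraction unneeded)
relevant ✓ (none of h, g, r goes unused)
unrestricted ✓ (type-checks (T1) and nothing is barred)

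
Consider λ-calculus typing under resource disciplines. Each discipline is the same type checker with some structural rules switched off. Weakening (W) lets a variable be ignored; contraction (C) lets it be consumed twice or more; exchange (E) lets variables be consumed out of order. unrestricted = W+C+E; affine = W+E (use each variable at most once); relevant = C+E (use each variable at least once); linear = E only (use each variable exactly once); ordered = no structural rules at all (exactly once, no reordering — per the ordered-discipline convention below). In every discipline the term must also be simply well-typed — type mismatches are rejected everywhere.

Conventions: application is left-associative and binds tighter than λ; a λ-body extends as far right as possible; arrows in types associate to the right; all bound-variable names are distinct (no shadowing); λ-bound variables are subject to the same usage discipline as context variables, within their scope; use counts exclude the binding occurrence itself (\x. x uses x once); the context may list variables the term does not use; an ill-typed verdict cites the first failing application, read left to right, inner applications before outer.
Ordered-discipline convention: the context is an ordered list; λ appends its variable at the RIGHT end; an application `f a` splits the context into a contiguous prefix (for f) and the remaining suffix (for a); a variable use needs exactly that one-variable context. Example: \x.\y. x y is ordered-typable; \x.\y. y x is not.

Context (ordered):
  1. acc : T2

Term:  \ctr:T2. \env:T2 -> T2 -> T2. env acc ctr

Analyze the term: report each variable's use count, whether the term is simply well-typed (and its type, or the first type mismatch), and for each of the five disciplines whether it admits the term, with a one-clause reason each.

usage: acc ×1, ctr (λ-bound) ×1, env (λ-bound) ×1
use order (left to right): env, acc, ctr
typing: ✓ — T2 -> (T2 -> T2 -> T2) -> T2
ordered ✗ (no ordered split (uses run env, acc, ctr))
linear ✓ (acc, ctr, env: one use apiece)
affine ✓ (no duplicate uses among acc, ctr, env)
relevant ✓ (at least one use each (acc, ctr, env))
unrestricted ✓ (simply typable at T2 -> (T2 -> T2 -> T2) -> T2; W, C, E all held)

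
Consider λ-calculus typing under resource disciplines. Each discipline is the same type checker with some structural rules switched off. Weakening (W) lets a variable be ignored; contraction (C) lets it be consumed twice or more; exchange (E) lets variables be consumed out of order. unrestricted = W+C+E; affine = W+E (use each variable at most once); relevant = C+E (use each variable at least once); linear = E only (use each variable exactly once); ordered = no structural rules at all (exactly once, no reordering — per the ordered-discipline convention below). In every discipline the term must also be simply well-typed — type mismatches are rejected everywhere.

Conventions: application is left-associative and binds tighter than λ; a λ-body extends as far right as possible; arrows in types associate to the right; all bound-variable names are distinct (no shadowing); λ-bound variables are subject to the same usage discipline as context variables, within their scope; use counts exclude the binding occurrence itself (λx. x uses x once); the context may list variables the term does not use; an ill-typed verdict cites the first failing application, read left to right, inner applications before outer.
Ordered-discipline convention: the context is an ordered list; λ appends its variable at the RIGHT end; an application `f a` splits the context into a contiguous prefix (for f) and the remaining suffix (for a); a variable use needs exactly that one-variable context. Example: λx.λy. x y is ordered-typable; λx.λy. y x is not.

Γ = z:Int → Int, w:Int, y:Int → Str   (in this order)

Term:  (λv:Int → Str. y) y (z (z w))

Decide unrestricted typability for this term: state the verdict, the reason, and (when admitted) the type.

yes — simply typable at Str; W, C, E all held; term : Str
counts: z: 2; w: 1; y: 2; v [bound]: 0
order of uses: y, y, z, z, w
typing: the term checks, with type Str
summary: ordered ✗ · linear ✗ · affine ✗ · relevant ✗ · unrestricted ✓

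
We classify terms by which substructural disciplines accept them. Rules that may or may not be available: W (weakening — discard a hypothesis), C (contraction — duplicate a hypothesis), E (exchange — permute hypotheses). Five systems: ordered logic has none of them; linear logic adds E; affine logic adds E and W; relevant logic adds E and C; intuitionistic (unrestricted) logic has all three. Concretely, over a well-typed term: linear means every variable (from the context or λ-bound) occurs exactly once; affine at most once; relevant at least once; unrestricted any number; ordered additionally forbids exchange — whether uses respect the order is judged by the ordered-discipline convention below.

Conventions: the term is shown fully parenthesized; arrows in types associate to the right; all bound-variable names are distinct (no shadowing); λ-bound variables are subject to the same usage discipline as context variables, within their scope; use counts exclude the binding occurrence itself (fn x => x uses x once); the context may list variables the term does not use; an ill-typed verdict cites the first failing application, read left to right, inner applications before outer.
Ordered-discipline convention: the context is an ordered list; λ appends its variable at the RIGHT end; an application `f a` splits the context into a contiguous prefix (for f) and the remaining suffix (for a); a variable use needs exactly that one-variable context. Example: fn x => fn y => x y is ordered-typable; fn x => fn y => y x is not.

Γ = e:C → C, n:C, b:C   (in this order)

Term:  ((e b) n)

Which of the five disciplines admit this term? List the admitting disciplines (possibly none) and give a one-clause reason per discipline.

admitting disciplines: none
usage: e: 1; n: 1; b: 1
left-to-right use order: e, b, n
typing: ill-typed: can't apply a value of type C
ordered: ✗, not simply typable
linear: ✗, fails simple typing
affine: ✗, a type mismatch blocks all five
relevant: ✗, the type mismatch rejects it
unrestricted: ✗, not simply typable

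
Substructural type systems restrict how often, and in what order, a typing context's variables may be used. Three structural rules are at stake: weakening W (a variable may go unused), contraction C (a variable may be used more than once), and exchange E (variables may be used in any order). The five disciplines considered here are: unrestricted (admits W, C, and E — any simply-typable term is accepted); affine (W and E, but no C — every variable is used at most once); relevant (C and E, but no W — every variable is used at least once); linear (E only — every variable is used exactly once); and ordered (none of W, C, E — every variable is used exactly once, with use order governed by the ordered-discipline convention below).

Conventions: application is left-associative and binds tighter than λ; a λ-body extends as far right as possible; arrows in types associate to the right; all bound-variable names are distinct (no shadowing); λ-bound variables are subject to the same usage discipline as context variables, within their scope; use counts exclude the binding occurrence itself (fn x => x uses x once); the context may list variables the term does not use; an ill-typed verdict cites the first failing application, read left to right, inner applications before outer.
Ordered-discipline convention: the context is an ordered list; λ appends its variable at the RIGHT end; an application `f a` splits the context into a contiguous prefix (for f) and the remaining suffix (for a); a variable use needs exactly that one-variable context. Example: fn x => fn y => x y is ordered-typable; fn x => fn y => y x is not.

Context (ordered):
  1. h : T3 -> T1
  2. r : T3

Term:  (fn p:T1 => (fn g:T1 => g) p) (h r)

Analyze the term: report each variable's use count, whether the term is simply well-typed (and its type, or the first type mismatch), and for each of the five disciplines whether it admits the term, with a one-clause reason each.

counts: h ×1, r ×1, p [bound] ×1, g [bound] ×1
uses in reading order: g, p, h, r
typing: the term checks, with type T1
ordered: ✓ — h, r, p, g: once each, no exchange needed
linear: ✓ — h, r, p, g: one use apiece
affine: ✓ — no duplicate uses among h, r, p, g
relevant: ✓ — at least one use each (h, r, p, g)
unrestricted: ✓ — well-typed at T1; no restrictions here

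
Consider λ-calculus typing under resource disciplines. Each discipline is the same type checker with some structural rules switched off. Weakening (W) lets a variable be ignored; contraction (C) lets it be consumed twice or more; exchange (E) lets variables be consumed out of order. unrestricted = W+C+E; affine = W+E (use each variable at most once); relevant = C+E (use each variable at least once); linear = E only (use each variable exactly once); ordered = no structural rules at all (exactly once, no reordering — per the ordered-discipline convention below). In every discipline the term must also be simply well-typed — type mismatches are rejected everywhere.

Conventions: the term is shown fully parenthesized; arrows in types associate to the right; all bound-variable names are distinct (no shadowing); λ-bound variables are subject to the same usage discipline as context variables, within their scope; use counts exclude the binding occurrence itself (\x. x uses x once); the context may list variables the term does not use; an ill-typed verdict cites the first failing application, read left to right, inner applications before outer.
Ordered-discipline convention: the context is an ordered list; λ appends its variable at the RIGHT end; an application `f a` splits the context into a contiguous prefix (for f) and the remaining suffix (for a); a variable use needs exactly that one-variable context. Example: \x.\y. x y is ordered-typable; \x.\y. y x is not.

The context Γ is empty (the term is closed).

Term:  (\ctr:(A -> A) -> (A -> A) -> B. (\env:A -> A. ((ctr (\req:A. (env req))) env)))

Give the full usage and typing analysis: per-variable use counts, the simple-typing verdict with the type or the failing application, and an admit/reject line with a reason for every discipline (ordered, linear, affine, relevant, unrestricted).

use counts: ctr (bound): 1, env (bound): 2, req (bound): 1
left-to-right use order: ctr, env, req, env
typing: the term checks, with type ((A -> A) -> (A -> A) -> B) -> (A -> A) -> B
ordered: ✗, needs contraction — env ×2
linear: ✗, needs contraction — env ×2
affine: ✗, needs contraction — env ×2
relevant: ✓, at least one use each (ctr, env, req)
unrestricted: ✓, typability at ((A -> A) -> (A -> A) -> B) -> (A -> A) -> B is all that's needed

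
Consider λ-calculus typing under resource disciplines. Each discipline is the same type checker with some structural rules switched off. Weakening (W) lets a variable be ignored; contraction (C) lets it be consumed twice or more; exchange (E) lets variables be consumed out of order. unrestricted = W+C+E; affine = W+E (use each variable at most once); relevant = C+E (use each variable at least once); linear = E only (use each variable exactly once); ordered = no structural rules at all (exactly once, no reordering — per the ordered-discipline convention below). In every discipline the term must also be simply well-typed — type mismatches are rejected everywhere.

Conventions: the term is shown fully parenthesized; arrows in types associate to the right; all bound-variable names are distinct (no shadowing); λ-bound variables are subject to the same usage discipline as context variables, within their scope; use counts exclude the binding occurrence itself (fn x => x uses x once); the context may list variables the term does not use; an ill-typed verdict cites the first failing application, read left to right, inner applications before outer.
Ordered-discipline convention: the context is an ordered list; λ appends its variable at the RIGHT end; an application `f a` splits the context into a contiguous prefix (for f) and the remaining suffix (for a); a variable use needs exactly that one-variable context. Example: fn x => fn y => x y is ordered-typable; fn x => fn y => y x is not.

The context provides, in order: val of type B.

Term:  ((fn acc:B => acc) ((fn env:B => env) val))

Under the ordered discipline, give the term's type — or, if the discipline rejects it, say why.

term : B
counts: val ×1; acc (bound) ×1; env (bound) ×1
order of uses: acc, env, val
typing: ✓ — B
per-discipline verdicts: ordered ✓ | linear ✓ | affine ✓ | relevant ✓ | unrestricted ✓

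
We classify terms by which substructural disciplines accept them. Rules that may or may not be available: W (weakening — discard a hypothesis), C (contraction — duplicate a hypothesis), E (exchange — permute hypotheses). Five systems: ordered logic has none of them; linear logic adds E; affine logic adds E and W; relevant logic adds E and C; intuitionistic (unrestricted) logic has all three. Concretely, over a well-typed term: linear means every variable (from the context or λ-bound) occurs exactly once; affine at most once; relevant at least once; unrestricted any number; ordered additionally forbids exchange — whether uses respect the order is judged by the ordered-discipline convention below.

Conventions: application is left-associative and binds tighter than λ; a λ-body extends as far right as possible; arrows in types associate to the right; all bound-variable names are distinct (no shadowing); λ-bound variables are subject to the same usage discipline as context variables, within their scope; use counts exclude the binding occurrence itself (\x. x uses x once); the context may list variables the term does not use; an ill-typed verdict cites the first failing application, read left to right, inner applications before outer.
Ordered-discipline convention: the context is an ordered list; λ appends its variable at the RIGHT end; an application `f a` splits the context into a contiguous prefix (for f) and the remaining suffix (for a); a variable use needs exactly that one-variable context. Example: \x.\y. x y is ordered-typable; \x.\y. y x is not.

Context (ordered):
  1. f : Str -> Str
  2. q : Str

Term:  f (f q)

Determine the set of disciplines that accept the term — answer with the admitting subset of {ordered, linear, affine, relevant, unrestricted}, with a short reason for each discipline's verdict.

admitted in: relevant, unrestricted
use counts: f=2, q=1
uses in reading order: f, f, q
typing: well-typed at Str
ordered: ✗ — needs contraction — f ×2
linear: ✗ — needs contraction — f ×2
affine: ✗ — needs contraction — f ×2
relevant: ✓ — every one of f, q appears
unrestricted: ✓ — type-checks (Str) and nothing is barred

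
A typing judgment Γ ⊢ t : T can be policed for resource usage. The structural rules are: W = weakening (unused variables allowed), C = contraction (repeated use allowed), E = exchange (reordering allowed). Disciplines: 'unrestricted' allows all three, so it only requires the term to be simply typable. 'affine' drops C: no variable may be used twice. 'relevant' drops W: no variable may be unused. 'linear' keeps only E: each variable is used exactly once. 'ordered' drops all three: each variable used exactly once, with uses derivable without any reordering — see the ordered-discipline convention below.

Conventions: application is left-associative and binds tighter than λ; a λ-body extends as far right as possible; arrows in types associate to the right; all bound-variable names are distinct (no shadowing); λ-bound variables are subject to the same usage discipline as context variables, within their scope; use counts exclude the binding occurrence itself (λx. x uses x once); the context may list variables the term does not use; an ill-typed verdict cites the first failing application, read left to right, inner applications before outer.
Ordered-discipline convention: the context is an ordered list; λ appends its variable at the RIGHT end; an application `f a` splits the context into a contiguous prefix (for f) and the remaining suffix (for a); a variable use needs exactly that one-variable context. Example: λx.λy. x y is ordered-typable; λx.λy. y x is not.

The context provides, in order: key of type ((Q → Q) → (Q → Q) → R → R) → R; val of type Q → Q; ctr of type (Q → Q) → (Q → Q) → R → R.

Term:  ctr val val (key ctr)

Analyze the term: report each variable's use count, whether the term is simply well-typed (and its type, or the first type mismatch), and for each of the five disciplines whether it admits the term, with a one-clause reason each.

use counts: key ×1, val ×2, ctr ×2
order of uses: ctr, val, val, key, ctr
typing: the term checks, with type R
ordered: ✗ — needs contraction — val ×2, ctr ×2
linear: ✗ — needs contraction — val ×2, ctr ×2
affine: ✗ — needs contraction — val ×2, ctr ×2
relevant: ✓ — key, val, ctr: all used, weakening unneeded
unrestricted: ✓ — type-checks (R) and nothing is barred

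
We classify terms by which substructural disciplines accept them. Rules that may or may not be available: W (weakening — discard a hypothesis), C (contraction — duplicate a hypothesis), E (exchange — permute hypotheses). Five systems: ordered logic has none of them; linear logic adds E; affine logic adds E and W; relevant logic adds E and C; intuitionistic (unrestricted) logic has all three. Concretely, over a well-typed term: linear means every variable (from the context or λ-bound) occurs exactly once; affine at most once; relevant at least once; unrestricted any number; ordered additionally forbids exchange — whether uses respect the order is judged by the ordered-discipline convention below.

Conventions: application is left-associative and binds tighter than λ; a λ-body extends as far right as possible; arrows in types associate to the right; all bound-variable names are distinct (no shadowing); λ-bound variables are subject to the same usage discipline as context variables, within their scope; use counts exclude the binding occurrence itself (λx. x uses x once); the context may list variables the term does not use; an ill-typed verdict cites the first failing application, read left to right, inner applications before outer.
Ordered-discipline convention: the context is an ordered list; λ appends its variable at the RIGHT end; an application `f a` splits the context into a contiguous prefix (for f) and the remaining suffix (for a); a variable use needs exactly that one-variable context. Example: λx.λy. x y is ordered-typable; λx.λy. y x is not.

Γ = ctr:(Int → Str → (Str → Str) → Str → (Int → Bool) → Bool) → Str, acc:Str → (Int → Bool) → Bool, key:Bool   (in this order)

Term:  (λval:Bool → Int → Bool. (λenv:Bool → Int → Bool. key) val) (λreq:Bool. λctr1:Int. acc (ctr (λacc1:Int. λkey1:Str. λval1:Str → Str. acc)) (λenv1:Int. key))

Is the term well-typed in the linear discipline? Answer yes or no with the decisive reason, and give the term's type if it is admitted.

no — repeated use of acc ×2, key ×2; env, req, ctr1, acc1, key1, val1, env1 left unused
use counts: ctr=1; acc=2; key=2; val (λ-bound)=1; env (λ-bound)=0; req (λ-bound)=0; ctr1 (λ-bound)=0; acc1 (λ-bound)=0; key1 (λ-bound)=0; val1 (λ-bound)=0; env1 (λ-bound)=0
uses in reading order: key, val, acc, ctr, acc, key
typing: well-typed — term : Bool
all disciplines: ordered ✗; linear ✗; affine ✗; relevant ✗; unrestricted ✓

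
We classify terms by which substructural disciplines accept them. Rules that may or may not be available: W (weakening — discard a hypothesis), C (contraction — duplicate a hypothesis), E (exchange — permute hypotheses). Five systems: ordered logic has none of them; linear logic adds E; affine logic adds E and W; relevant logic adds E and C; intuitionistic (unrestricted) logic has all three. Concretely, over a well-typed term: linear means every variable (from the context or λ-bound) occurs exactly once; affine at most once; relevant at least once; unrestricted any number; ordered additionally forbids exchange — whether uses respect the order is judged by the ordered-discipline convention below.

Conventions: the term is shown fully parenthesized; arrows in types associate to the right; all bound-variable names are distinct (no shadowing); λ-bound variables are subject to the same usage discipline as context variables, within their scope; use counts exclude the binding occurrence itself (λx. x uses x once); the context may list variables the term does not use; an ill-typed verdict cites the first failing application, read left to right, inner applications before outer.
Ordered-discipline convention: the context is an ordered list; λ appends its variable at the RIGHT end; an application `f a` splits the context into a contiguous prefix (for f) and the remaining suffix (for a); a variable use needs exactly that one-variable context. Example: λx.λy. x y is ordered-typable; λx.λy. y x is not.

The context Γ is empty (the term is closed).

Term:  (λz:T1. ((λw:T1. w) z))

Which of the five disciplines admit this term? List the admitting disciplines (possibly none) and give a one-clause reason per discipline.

admitted in: ordered, linear, affine, relevant, unrestricted
variable uses: z [bound]: 1×; w [bound]: 1×
order of uses: w, z
typing: the term checks, with type T1 -> T1
ordered: ✓ — z, w once each; derivable with no W/C/E
linear: ✓ — each of z, w used exactly once
affine: ✓ — z, w: no repeats, contraction unneeded
relevant: ✓ — at least one use each (z, w)
unrestricted: ✓ — simply typable at T1 -> T1; W, C, E all held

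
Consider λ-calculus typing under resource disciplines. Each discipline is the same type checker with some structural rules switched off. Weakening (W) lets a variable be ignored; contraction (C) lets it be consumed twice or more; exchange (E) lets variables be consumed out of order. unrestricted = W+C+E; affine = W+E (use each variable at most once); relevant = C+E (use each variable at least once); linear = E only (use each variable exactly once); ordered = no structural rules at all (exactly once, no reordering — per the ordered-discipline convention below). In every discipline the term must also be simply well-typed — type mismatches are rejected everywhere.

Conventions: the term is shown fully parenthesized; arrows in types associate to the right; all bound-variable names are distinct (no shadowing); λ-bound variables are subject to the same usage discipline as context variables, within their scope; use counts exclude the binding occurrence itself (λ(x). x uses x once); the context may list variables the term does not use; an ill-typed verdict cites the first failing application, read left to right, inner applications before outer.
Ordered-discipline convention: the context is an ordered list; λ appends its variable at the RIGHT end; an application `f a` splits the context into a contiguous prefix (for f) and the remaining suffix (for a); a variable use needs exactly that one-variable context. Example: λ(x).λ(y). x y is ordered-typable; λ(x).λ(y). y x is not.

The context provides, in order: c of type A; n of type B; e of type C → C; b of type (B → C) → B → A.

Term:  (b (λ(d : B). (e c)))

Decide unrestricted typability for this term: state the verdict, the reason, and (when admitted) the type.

no — the type mismatch rejects it
variable uses: c: 1; n: 0; e: 1; b: 1; d (bound): 0
order of uses: b, e, c
typing: ill-typed: an application expects C but receives A
summary: ordered ✗ · linear ✗ · affine ✗ · relevant ✗ · unrestricted ✗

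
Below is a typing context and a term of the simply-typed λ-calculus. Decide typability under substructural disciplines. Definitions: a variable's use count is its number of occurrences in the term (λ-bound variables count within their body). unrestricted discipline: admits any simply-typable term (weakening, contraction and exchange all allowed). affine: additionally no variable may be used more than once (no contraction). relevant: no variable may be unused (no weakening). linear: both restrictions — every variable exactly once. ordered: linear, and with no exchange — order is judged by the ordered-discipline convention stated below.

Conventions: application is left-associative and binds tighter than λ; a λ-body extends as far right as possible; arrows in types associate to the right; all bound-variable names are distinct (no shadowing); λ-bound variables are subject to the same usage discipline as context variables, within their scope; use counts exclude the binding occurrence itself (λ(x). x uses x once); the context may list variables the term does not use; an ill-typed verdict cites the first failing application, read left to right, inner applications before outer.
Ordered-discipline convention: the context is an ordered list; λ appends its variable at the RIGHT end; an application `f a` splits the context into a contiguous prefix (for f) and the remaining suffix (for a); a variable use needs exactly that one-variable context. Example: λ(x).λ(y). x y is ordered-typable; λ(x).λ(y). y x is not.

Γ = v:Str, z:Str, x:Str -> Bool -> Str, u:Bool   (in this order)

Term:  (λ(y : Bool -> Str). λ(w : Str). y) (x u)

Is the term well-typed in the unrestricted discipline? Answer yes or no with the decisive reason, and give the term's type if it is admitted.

no — not simply typable
variable uses: v ×0, z ×0, x ×1, u ×1, y (λ-bound) ×1, w (λ-bound) ×0
order of uses: y, x, u
typing: ill-typed: argument of type Bool where Str is required
all disciplines: ordered ✗ · linear ✗ · affine ✗ · relevant ✗ · unrestricted ✗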